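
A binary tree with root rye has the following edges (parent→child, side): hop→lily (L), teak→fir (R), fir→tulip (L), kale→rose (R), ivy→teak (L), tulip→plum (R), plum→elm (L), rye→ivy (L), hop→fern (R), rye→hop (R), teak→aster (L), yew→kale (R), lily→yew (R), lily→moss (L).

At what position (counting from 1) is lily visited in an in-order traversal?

In-order visits the left subtree, then the node, then the right subtree.
At rye: go left to ivy.
  At ivy: go left to teak.
    At teak: go left to aster.
      aster is a leaf — visit aster.
    Visit teak.
    At teak: go right to fir.
      At fir: go left to tulip.
        At tulip: no left child.
        Visit tulip.
        At tulip: go right to plum.
          At plum: go left to elm.
            elm is a leaf — visit elm.
          Visit plum.
          At plum: no right child.
      Visit fir.
      At fir: no right child.
  Visit ivy.
  At ivy: no right child.
Visit rye.
At rye: go right to hop.
  At hop: go left to lily.
    At lily: go left to moss.
      moss is a leaf — visit moss.
    Visit lily.
    At lily: go right to yew.
      At yew: no left child.
      Visit yew.
      At yew: go right to kale.
        At kale: no left child.
        Visit kale.
        At kale: go right to rose.
          rose is a leaf — visit rose.
  Visit hop.
  At hop: go right to fern.
    fern is a leaf — visit fern.
Full in-order sequence: aster, teak, tulip, elm, plum, fir, ivy, rye, moss, lily, yew, kale, rose, hop, fern.

10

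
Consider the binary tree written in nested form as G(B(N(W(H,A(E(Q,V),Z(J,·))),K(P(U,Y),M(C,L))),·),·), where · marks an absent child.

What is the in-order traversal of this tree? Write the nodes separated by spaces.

H W Q E V A J Z N U P Y K C M L B G

In-order visits the left subtree, then the node, then the right subtree.
At G: go left to B.
  At B: go left to N.
    At N: go left to W.
      At W: go left to H.
        H is a leaf — visit H.
      Visit W.
      At W: go right to A.
        At A: go left to E.
          At E: go left to Q.
            Q is a leaf — visit Q.
          Visit E.
          At E: go right to V.
            V is a leaf — visit V.
        Visit A.
        At A: go right to Z.
          At Z: go left to J.
            J is a leaf — visit J.
          Visit Z.
          At Z: no right child.
    Visit N.
    At N: go right to K.
      At K: go left to P.
        At P: go left to U.
          U is a leaf — visit U.
        Visit P.
        At P: go right to Y.
          Y is a leaf — visit Y.
      Visit K.
      At K: go right to M.
        At M: go left to C.
          C is a leaf — visit C.
        Visit M.
        At M: go right to L.
          L is a leaf — visit L.
  Visit B.
  At B: no right child.
Visit G.
At G: no right child.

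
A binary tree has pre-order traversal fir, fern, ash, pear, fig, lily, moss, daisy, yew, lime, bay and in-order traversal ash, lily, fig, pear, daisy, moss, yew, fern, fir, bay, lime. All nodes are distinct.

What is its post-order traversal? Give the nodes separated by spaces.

The first element of pre-order is the root; it splits in-order into left and right subtrees.
Root fir: left subtree has 8 nodes {ash, lily, fig, pear, daisy, moss, yew, fern}, right has 2 {bay, lime}.
  Root fern: left subtree has 7 nodes {ash, lily, fig, pear, daisy, moss, yew}, right has 0 { }.
    Root ash: left subtree has 0 nodes { }, right has 6 {lily, fig, pear, daisy, moss, yew}.
      Root pear: left subtree has 2 nodes {lily, fig}, right has 3 {daisy, moss, yew}.
        Root fig: left subtree has 1 node {lily}, right has 0 { }.
        Root moss: left subtree has 1 node {daisy}, right has 1 {yew}.
  Root lime: left subtree has 1 node {bay}, right has 0 { }.

lily fig daisy yew moss pear ash fern bay lime fir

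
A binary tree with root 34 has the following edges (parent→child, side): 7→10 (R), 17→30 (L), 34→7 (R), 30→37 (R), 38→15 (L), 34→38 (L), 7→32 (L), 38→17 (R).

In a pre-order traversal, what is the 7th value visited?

7

Pre-order visits the node, then its left subtree, then its right subtree.
Visit 34.
At 34: go left to 38.
  Visit 38.
  At 38: go left to 15.
    15 is a leaf — visit 15.
  At 38: go right to 17.
    Visit 17.
    At 17: go left to 30.
      Visit 30.
      At 30: no left child.
      At 30: go right to 37.
        37 is a leaf — visit 37.
    At 17: no right child.
At 34: go right to 7.
  Visit 7.
  At 7: go left to 32.
    32 is a leaf — visit 32.
  At 7: go right to 10.
    10 is a leaf — visit 10.
Full pre-order sequence: 34, 38, 15, 17, 30, 37, 7, 32, 10.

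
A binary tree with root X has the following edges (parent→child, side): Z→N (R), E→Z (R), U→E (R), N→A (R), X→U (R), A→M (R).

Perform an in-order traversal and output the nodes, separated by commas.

In-order visits the left subtree, then the node, then the right subtree.
At X: no left child.
Visit X.
At X: go right to U.
  At U: no left child.
  Visit U.
  At U: go right to E.
    At E: no left child.
    Visit E.
    At E: go right to Z.
      At Z: no left child.
      Visit Z.
      At Z: go right to N.
        At N: no left child.
        Visit N.
        At N: go right to A.
          At A: no left child.
          Visit A.
          At A: go right to M.
            M is a leaf — visit M.

X, U, E, Z, N, A, M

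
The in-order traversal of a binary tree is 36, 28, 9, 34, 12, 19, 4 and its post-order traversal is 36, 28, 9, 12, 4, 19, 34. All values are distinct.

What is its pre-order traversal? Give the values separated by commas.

34, 9, 28, 36, 19, 12, 4

The last element of post-order is the root; it splits in-order into left and right subtrees.
Root 34: left subtree has 3 nodes {36, 28, 9}, right has 3 {12, 19, 4}.
  Root 9: left subtree has 2 nodes {36, 28}, right has 0 { }.
    Root 28: left subtree has 1 node {36}, right has 0 { }.
  Root 19: left subtree has 1 node {12}, right has 1 {4}.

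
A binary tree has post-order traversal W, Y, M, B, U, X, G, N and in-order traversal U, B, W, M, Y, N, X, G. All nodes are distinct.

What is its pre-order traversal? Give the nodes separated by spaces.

N U B M W Y G X

The last element of post-order is the root; it splits in-order into left and right subtrees.
Root N: left subtree has 5 nodes {U, B, W, M, Y}, right has 2 {X, G}.
  Root U: left subtree has 0 nodes { }, right has 4 {B, W, M, Y}.
    Root B: left subtree has 0 nodes { }, right has 3 {W, M, Y}.
      Root M: left subtree has 1 node {W}, right has 1 {Y}.
  Root G: left subtree has 1 node {X}, right has 0 { }.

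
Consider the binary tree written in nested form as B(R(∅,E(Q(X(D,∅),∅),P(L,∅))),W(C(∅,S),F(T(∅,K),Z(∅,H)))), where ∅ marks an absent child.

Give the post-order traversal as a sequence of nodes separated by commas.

Post-order visits the left subtree, then the right subtree, then the node.
At B: go left to R.
  At R: no left child.
  At R: go right to E.
    At E: go left to Q.
      At Q: go left to X.
        At X: go left to D.
          D is a leaf — visit D.
        At X: no right child.
        Visit X.
      At Q: no right child.
      Visit Q.
    At E: go right to P.
      At P: go left to L.
        L is a leaf — visit L.
      At P: no right child.
      Visit P.
    Visit E.
  Visit R.
At B: go right to W.
  At W: go left to C.
    At C: no left child.
    At C: go right to S.
      S is a leaf — visit S.
    Visit C.
  At W: go right to F.
    At F: go left to T.
      At T: no left child.
      At T: go right to K.
        K is a leaf — visit K.
      Visit T.
    At F: go right to Z.
      At Z: no left child.
      At Z: go right to H.
        H is a leaf — visit H.
      Visit Z.
    Visit F.
  Visit W.
Visit B.

D, X, Q, L, P, E, R, S, C, K, T, H, Z, F, W, B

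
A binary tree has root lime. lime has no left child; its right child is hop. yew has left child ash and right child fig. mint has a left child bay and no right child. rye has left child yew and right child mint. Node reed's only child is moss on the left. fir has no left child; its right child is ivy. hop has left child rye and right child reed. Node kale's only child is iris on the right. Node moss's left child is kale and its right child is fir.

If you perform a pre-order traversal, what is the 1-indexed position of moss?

10

Pre-order visits the node, then its left subtree, then its right subtree.
Visit lime.
At lime: no left child.
At lime: go right to hop.
  Visit hop.
  At hop: go left to rye.
    Visit rye.
    At rye: go left to yew.
      Visit yew.
      At yew: go left to ash.
        ash is a leaf — visit ash.
      At yew: go right to fig.
        fig is a leaf — visit fig.
    At rye: go right to mint.
      Visit mint.
      At mint: go left to bay.
        bay is a leaf — visit bay.
      At mint: no right child.
  At hop: go right to reed.
    Visit reed.
    At reed: go left to moss.
      Visit moss.
      At moss: go left to kale.
        Visit kale.
        At kale: no left child.
        At kale: go right to iris.
          iris is a leaf — visit iris.
      At moss: go right to fir.
        Visit fir.
        At fir: no left child.
        At fir: go right to ivy.
          ivy is a leaf — visit ivy.
    At reed: no right child.
Full pre-order sequence: lime, hop, rye, yew, ash, fig, mint, bay, reed, moss, kale, iris, fir, ivy.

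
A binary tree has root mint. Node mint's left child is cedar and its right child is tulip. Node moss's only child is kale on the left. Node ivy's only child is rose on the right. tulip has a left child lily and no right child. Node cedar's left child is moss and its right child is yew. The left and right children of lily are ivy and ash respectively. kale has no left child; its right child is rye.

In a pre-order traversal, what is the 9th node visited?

ivy

Pre-order visits the node, then its left subtree, then its right subtree.
Visit mint.
At mint: go left to cedar.
  Visit cedar.
  At cedar: go left to moss.
    Visit moss.
    At moss: go left to kale.
      Visit kale.
      At kale: no left child.
      At kale: go right to rye.
        rye is a leaf — visit rye.
    At moss: no right child.
  At cedar: go right to yew.
    yew is a leaf — visit yew.
At mint: go right to tulip.
  Visit tulip.
  At tulip: go left to lily.
    Visit lily.
    At lily: go left to ivy.
      Visit ivy.
      At ivy: no left child.
      At ivy: go right to rose.
        rose is a leaf — visit rose.
    At lily: go right to ash.
      ash is a leaf — visit ash.
  At tulip: no right child.
Full pre-order sequence: mint, cedar, moss, kale, rye, yew, tulip, lily, ivy, rose, ash.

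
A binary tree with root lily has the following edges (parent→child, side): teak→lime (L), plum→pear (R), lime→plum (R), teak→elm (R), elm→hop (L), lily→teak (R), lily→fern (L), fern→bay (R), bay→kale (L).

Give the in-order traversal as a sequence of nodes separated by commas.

In-order visits the left subtree, then the node, then the right subtree.
At lily: go left to fern.
  At fern: no left child.
  Visit fern.
  At fern: go right to bay.
    At bay: go left to kale.
      kale is a leaf — visit kale.
    Visit bay.
    At bay: no right child.
Visit lily.
At lily: go right to teak.
  At teak: go left to lime.
    At lime: no left child.
    Visit lime.
    At lime: go right to plum.
      At plum: no left child.
      Visit plum.
      At plum: go right to pear.
        pear is a leaf — visit pear.
  Visit teak.
  At teak: go right to elm.
    At elm: go left to hop.
      hop is a leaf — visit hop.
    Visit elm.
    At elm: no right child.

fern, kale, bay, lily, lime, plum, pear, teak, hop, elm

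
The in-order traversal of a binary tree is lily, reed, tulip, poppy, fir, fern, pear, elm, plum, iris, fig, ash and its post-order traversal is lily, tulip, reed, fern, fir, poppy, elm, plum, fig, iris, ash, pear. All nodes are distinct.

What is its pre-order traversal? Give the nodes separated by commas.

The last element of post-order is the root; it splits in-order into left and right subtrees.
Root pear: left subtree has 6 nodes {lily, reed, tulip, poppy, fir, fern}, right has 5 {elm, plum, iris, fig, ash}.
  Root poppy: left subtree has 3 nodes {lily, reed, tulip}, right has 2 {fir, fern}.
    Root reed: left subtree has 1 node {lily}, right has 1 {tulip}.
    Root fir: left subtree has 0 nodes { }, right has 1 {fern}.
  Root ash: left subtree has 4 nodes {elm, plum, iris, fig}, right has 0 { }.
    Root iris: left subtree has 2 nodes {elm, plum}, right has 1 {fig}.
      Root plum: left subtree has 1 node {elm}, right has 0 { }.

pear, poppy, reed, lily, tulip, fir, fern, ash, iris, plum, elm, fig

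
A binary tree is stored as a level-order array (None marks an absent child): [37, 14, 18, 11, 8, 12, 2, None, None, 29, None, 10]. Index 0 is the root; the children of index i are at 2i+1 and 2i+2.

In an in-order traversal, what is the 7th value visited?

In-order visits the left subtree, then the node, then the right subtree.
At 37: go left to 14.
  At 14: go left to 11.
    11 is a leaf — visit 11.
  Visit 14.
  At 14: go right to 8.
    At 8: go left to 29.
      29 is a leaf — visit 29.
    Visit 8.
    At 8: no right child.
Visit 37.
At 37: go right to 18.
  At 18: go left to 12.
    At 12: go left to 10.
      10 is a leaf — visit 10.
    Visit 12.
    At 12: no right child.
  Visit 18.
  At 18: go right to 2.
    2 is a leaf — visit 2.
Full in-order sequence: 11, 14, 29, 8, 37, 10, 12, 18, 2.

12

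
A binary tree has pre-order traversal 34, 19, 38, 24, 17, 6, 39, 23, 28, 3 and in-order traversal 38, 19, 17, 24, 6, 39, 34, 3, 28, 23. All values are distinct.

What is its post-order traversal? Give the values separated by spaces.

The first element of pre-order is the root; it splits in-order into left and right subtrees.
Root 34: left subtree has 6 nodes {38, 19, 17, 24, 6, 39}, right has 3 {3, 28, 23}.
  Root 19: left subtree has 1 node {38}, right has 4 {17, 24, 6, 39}.
    Root 24: left subtree has 1 node {17}, right has 2 {6, 39}.
      Root 6: left subtree has 0 nodes { }, right has 1 {39}.
  Root 23: left subtree has 2 nodes {3, 28}, right has 0 { }.
    Root 28: left subtree has 1 node {3}, right has 0 { }.

38 17 39 6 24 19 3 28 23 34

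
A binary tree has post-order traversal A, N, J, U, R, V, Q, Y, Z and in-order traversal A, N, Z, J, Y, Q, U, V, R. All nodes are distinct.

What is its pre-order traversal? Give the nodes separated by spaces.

Z N A Y J Q V U R

The last element of post-order is the root; it splits in-order into left and right subtrees.
Root Z: left subtree has 2 nodes {A, N}, right has 6 {J, Y, Q, U, V, R}.
  Root N: left subtree has 1 node {A}, right has 0 { }.
  Root Y: left subtree has 1 node {J}, right has 4 {Q, U, V, R}.
    Root Q: left subtree has 0 nodes { }, right has 3 {U, V, R}.
      Root V: left subtree has 1 node {U}, right has 1 {R}.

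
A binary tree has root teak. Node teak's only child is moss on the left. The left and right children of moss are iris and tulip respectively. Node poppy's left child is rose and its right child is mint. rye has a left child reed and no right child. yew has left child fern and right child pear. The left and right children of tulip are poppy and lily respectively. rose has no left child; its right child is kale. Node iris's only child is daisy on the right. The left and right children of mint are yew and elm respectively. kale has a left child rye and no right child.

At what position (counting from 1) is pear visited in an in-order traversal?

11

In-order visits the left subtree, then the node, then the right subtree.
At teak: go left to moss.
  At moss: go left to iris.
    At iris: no left child.
    Visit iris.
    At iris: go right to daisy.
      daisy is a leaf — visit daisy.
  Visit moss.
  At moss: go right to tulip.
    At tulip: go left to poppy.
      At poppy: go left to rose.
        At rose: no left child.
        Visit rose.
        At rose: go right to kale.
          At kale: go left to rye.
            At rye: go left to reed.
              reed is a leaf — visit reed.
            Visit rye.
            At rye: no right child.
          Visit kale.
          At kale: no right child.
      Visit poppy.
      At poppy: go right to mint.
        At mint: go left to yew.
          At yew: go left to fern.
            fern is a leaf — visit fern.
          Visit yew.
          At yew: go right to pear.
            pear is a leaf — visit pear.
        Visit mint.
        At mint: go right to elm.
          elm is a leaf — visit elm.
    Visit tulip.
    At tulip: go right to lily.
      lily is a leaf — visit lily.
Visit teak.
At teak: no right child.
Full in-order sequence: iris, daisy, moss, rose, reed, rye, kale, poppy, fern, yew, pear, mint, elm, tulip, lily, teak.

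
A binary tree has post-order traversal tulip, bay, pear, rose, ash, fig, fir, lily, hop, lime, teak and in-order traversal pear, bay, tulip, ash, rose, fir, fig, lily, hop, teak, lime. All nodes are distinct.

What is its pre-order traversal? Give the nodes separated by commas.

teak, hop, lily, fir, ash, pear, bay, tulip, rose, fig, lime

The last element of post-order is the root; it splits in-order into left and right subtrees.
Root teak: left subtree has 9 nodes {pear, bay, tulip, ash, rose, fir, fig, lily, hop}, right has 1 {lime}.
  Root hop: left subtree has 8 nodes {pear, bay, tulip, ash, rose, fir, fig, lily}, right has 0 { }.
    Root lily: left subtree has 7 nodes {pear, bay, tulip, ash, rose, fir, fig}, right has 0 { }.
      Root fir: left subtree has 5 nodes {pear, bay, tulip, ash, rose}, right has 1 {fig}.
        Root ash: left subtree has 3 nodes {pear, bay, tulip}, right has 1 {rose}.
          Root pear: left subtree has 0 nodes { }, right has 2 {bay, tulip}.
            Root bay: left subtree has 0 nodes { }, right has 1 {tulip}.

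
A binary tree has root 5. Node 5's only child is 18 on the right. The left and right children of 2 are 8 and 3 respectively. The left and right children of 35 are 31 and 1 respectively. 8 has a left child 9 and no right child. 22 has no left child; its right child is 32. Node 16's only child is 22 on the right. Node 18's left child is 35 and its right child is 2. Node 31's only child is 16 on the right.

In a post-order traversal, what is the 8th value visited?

Post-order visits the left subtree, then the right subtree, then the node.
At 5: no left child.
At 5: go right to 18.
  At 18: go left to 35.
    At 35: go left to 31.
      At 31: no left child.
      At 31: go right to 16.
        At 16: no left child.
        At 16: go right to 22.
          At 22: no left child.
          At 22: go right to 32.
            32 is a leaf — visit 32.
          Visit 22.
        Visit 16.
      Visit 31.
    At 35: go right to 1.
      1 is a leaf — visit 1.
    Visit 35.
  At 18: go right to 2.
    At 2: go left to 8.
      At 8: go left to 9.
        9 is a leaf — visit 9.
      At 8: no right child.
      Visit 8.
    At 2: go right to 3.
      3 is a leaf — visit 3.
    Visit 2.
  Visit 18.
Visit 5.
Full post-order sequence: 32, 22, 16, 31, 1, 35, 9, 8, 3, 2, 18, 5.

8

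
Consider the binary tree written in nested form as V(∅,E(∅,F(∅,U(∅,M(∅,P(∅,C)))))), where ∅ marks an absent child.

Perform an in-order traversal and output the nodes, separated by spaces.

In-order visits the left subtree, then the node, then the right subtree.
At V: no left child.
Visit V.
At V: go right to E.
  At E: no left child.
  Visit E.
  At E: go right to F.
    At F: no left child.
    Visit F.
    At F: go right to U.
      At U: no left child.
      Visit U.
      At U: go right to M.
        At M: no left child.
        Visit M.
        At M: go right to P.
          At P: no left child.
          Visit P.
          At P: go right to C.
            C is a leaf — visit C.

V E F U M P C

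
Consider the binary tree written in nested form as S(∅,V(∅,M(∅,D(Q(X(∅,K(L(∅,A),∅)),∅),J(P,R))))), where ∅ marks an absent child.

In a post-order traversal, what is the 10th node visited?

M

Post-order visits the left subtree, then the right subtree, then the node.
At S: no left child.
At S: go right to V.
  At V: no left child.
  At V: go right to M.
    At M: no left child.
    At M: go right to D.
      At D: go left to Q.
        At Q: go left to X.
          At X: no left child.
          At X: go right to K.
            At K: go left to L.
              At L: no left child.
              At L: go right to A.
                A is a leaf — visit A.
              Visit L.
            At K: no right child.
            Visit K.
          Visit X.
        At Q: no right child.
        Visit Q.
      At D: go right to J.
        At J: go left to P.
          P is a leaf — visit P.
        At J: go right to R.
          R is a leaf — visit R.
        Visit J.
      Visit D.
    Visit M.
  Visit V.
Visit S.
Full post-order sequence: A, L, K, X, Q, P, R, J, D, M, V, S.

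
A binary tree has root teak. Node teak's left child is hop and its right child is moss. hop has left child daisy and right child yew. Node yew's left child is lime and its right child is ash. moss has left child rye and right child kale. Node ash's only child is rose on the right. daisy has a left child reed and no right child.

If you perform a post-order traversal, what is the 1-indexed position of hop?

Post-order visits the left subtree, then the right subtree, then the node.
At teak: go left to hop.
  At hop: go left to daisy.
    At daisy: go left to reed.
      reed is a leaf — visit reed.
    At daisy: no right child.
    Visit daisy.
  At hop: go right to yew.
    At yew: go left to lime.
      lime is a leaf — visit lime.
    At yew: go right to ash.
      At ash: no left child.
      At ash: go right to rose.
        rose is a leaf — visit rose.
      Visit ash.
    Visit yew.
  Visit hop.
At teak: go right to moss.
  At moss: go left to rye.
    rye is a leaf — visit rye.
  At moss: go right to kale.
    kale is a leaf — visit kale.
  Visit moss.
Visit teak.
Full post-order sequence: reed, daisy, lime, rose, ash, yew, hop, rye, kale, moss, teak.

7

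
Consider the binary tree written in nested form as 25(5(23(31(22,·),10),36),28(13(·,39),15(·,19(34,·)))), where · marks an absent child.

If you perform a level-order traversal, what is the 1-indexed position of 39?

10

Level-order visits nodes level by level from the root, left to right within each level.
Level 0: 25
Level 1: 5, 28
Level 2: 23, 36, 13, 15
Level 3: 31, 10, 39, 19
Level 4: 22, 34
Full level-order sequence: 25, 5, 28, 23, 36, 13, 15, 31, 10, 39, 19, 22, 34.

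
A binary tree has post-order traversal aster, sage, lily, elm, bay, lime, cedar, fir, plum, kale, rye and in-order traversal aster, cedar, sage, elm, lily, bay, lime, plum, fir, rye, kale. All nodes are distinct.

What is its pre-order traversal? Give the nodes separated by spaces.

The last element of post-order is the root; it splits in-order into left and right subtrees.
Root rye: left subtree has 9 nodes {aster, cedar, sage, elm, lily, bay, lime, plum, fir}, right has 1 {kale}.
  Root plum: left subtree has 7 nodes {aster, cedar, sage, elm, lily, bay, lime}, right has 1 {fir}.
    Root cedar: left subtree has 1 node {aster}, right has 5 {sage, elm, lily, bay, lime}.
      Root lime: left subtree has 4 nodes {sage, elm, lily, bay}, right has 0 { }.
        Root bay: left subtree has 3 nodes {sage, elm, lily}, right has 0 { }.
          Root elm: left subtree has 1 node {sage}, right has 1 {lily}.

rye plum cedar aster lime bay elm sage lily fir kale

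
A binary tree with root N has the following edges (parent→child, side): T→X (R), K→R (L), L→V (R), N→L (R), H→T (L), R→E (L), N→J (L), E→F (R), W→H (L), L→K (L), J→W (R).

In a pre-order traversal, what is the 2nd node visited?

J

Pre-order visits the node, then its left subtree, then its right subtree.
Visit N.
At N: go left to J.
  Visit J.
  At J: no left child.
  At J: go right to W.
    Visit W.
    At W: go left to H.
      Visit H.
      At H: go left to T.
        Visit T.
        At T: no left child.
        At T: go right to X.
          X is a leaf — visit X.
      At H: no right child.
    At W: no right child.
At N: go right to L.
  Visit L.
  At L: go left to K.
    Visit K.
    At K: go left to R.
      Visit R.
      At R: go left to E.
        Visit E.
        At E: no left child.
        At E: go right to F.
          F is a leaf — visit F.
      At R: no right child.
    At K: no right child.
  At L: go right to V.
    V is a leaf — visit V.
Full pre-order sequence: N, J, W, H, T, X, L, K, R, E, F, V.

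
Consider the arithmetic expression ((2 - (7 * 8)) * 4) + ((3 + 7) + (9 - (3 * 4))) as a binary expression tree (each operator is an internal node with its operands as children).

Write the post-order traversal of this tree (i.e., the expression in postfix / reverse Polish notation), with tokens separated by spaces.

2 7 8 * - 4 * 3 7 + 9 3 4 * - + +

Post-order on an expression tree gives postfix notation: for each operator, emit left operand, right operand, then the operator.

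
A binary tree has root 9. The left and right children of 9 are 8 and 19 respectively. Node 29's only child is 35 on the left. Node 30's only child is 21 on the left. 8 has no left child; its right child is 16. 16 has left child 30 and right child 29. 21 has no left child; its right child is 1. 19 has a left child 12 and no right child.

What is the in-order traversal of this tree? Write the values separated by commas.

In-order visits the left subtree, then the node, then the right subtree.
At 9: go left to 8.
  At 8: no left child.
  Visit 8.
  At 8: go right to 16.
    At 16: go left to 30.
      At 30: go left to 21.
        At 21: no left child.
        Visit 21.
        At 21: go right to 1.
          1 is a leaf — visit 1.
      Visit 30.
      At 30: no right child.
    Visit 16.
    At 16: go right to 29.
      At 29: go left to 35.
        35 is a leaf — visit 35.
      Visit 29.
      At 29: no right child.
Visit 9.
At 9: go right to 19.
  At 19: go left to 12.
    12 is a leaf — visit 12.
  Visit 19.
  At 19: no right child.

8, 21, 1, 30, 16, 35, 29, 9, 12, 19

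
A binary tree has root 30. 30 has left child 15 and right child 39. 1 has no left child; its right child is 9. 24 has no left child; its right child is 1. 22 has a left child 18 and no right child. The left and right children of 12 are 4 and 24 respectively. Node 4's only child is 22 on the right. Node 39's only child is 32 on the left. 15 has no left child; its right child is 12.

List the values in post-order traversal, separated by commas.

Post-order visits the left subtree, then the right subtree, then the node.
At 30: go left to 15.
  At 15: no left child.
  At 15: go right to 12.
    At 12: go left to 4.
      At 4: no left child.
      At 4: go right to 22.
        At 22: go left to 18.
          18 is a leaf — visit 18.
        At 22: no right child.
        Visit 22.
      Visit 4.
    At 12: go right to 24.
      At 24: no left child.
      At 24: go right to 1.
        At 1: no left child.
        At 1: go right to 9.
          9 is a leaf — visit 9.
        Visit 1.
      Visit 24.
    Visit 12.
  Visit 15.
At 30: go right to 39.
  At 39: go left to 32.
    32 is a leaf — visit 32.
  At 39: no right child.
  Visit 39.
Visit 30.

18, 22, 4, 9, 1, 24, 12, 15, 32, 39, 30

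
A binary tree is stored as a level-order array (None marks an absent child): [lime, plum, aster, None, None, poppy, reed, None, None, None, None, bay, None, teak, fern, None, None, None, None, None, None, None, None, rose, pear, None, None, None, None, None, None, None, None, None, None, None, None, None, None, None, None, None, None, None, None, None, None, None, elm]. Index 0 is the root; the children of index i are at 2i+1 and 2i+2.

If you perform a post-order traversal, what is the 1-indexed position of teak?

7

Post-order visits the left subtree, then the right subtree, then the node.
At lime: go left to plum.
  plum is a leaf — visit plum.
At lime: go right to aster.
  At aster: go left to poppy.
    At poppy: go left to bay.
      At bay: go left to rose.
        At rose: no left child.
        At rose: go right to elm.
          elm is a leaf — visit elm.
        Visit rose.
      At bay: go right to pear.
        pear is a leaf — visit pear.
      Visit bay.
    At poppy: no right child.
    Visit poppy.
  At aster: go right to reed.
    At reed: go left to teak.
      teak is a leaf — visit teak.
    At reed: go right to fern.
      fern is a leaf — visit fern.
    Visit reed.
  Visit aster.
Visit lime.
Full post-order sequence: plum, elm, rose, pear, bay, poppy, teak, fern, reed, aster, lime.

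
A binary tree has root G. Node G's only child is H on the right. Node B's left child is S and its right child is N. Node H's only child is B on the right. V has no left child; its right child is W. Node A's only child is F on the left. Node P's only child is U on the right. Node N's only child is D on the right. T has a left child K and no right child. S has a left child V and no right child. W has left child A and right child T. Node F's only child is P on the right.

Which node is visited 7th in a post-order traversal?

W

Post-order visits the left subtree, then the right subtree, then the node.
At G: no left child.
At G: go right to H.
  At H: no left child.
  At H: go right to B.
    At B: go left to S.
      At S: go left to V.
        At V: no left child.
        At V: go right to W.
          At W: go left to A.
            At A: go left to F.
              At F: no left child.
              At F: go right to P.
                At P: no left child.
                At P: go right to U.
                  U is a leaf — visit U.
                Visit P.
              Visit F.
            At A: no right child.
            Visit A.
          At W: go right to T.
            At T: go left to K.
              K is a leaf — visit K.
            At T: no right child.
            Visit T.
          Visit W.
        Visit V.
      At S: no right child.
      Visit S.
    At B: go right to N.
      At N: no left child.
      At N: go right to D.
        D is a leaf — visit D.
      Visit N.
    Visit B.
  Visit H.
Visit G.
Full post-order sequence: U, P, F, A, K, T, W, V, S, D, N, B, H, G.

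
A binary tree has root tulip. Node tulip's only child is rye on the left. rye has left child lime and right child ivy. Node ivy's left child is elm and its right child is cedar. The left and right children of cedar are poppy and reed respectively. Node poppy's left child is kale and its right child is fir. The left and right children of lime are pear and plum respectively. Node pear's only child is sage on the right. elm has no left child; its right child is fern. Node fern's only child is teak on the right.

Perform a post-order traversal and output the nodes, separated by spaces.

sage pear plum lime teak fern elm kale fir poppy reed cedar ivy rye tulip

Post-order visits the left subtree, then the right subtree, then the node.
At tulip: go left to rye.
  At rye: go left to lime.
    At lime: go left to pear.
      At pear: no left child.
      At pear: go right to sage.
        sage is a leaf — visit sage.
      Visit pear.
    At lime: go right to plum.
      plum is a leaf — visit plum.
    Visit lime.
  At rye: go right to ivy.
    At ivy: go left to elm.
      At elm: no left child.
      At elm: go right to fern.
        At fern: no left child.
        At fern: go right to teak.
          teak is a leaf — visit teak.
        Visit fern.
      Visit elm.
    At ivy: go right to cedar.
      At cedar: go left to poppy.
        At poppy: go left to kale.
          kale is a leaf — visit kale.
        At poppy: go right to fir.
          fir is a leaf — visit fir.
        Visit poppy.
      At cedar: go right to reed.
        reed is a leaf — visit reed.
      Visit cedar.
    Visit ivy.
  Visit rye.
At tulip: no right child.
Visit tulip.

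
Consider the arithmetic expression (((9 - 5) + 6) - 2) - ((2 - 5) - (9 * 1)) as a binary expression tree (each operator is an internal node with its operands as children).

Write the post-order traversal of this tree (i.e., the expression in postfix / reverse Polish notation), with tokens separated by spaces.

9 5 - 6 + 2 - 2 5 - 9 1 * - -

Post-order on an expression tree gives postfix notation: for each operator, emit left operand, right operand, then the operator.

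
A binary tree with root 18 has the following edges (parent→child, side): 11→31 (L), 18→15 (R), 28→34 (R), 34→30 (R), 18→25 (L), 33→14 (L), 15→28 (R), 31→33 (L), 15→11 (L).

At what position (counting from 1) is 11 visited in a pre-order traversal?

4

Pre-order visits the node, then its left subtree, then its right subtree.
Visit 18.
At 18: go left to 25.
  25 is a leaf — visit 25.
At 18: go right to 15.
  Visit 15.
  At 15: go left to 11.
    Visit 11.
    At 11: go left to 31.
      Visit 31.
      At 31: go left to 33.
        Visit 33.
        At 33: go left to 14.
          14 is a leaf — visit 14.
        At 33: no right child.
      At 31: no right child.
    At 11: no right child.
  At 15: go right to 28.
    Visit 28.
    At 28: no left child.
    At 28: go right to 34.
      Visit 34.
      At 34: no left child.
      At 34: go right to 30.
        30 is a leaf — visit 30.
Full pre-order sequence: 18, 25, 15, 11, 31, 33, 14, 28, 34, 30.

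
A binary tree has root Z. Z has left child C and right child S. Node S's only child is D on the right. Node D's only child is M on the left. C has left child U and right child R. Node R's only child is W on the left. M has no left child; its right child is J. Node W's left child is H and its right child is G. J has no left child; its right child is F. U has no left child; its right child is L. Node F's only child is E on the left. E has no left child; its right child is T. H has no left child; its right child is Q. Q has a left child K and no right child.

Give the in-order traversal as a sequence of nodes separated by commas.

In-order visits the left subtree, then the node, then the right subtree.
At Z: go left to C.
  At C: go left to U.
    At U: no left child.
    Visit U.
    At U: go right to L.
      L is a leaf — visit L.
  Visit C.
  At C: go right to R.
    At R: go left to W.
      At W: go left to H.
        At H: no left child.
        Visit H.
        At H: go right to Q.
          At Q: go left to K.
            K is a leaf — visit K.
          Visit Q.
          At Q: no right child.
      Visit W.
      At W: go right to G.
        G is a leaf — visit G.
    Visit R.
    At R: no right child.
Visit Z.
At Z: go right to S.
  At S: no left child.
  Visit S.
  At S: go right to D.
    At D: go left to M.
      At M: no left child.
      Visit M.
      At M: go right to J.
        At J: no left child.
        Visit J.
        At J: go right to F.
          At F: go left to E.
            At E: no left child.
            Visit E.
            At E: go right to T.
              T is a leaf — visit T.
          Visit F.
          At F: no right child.
    Visit D.
    At D: no right child.

U, L, C, H, K, Q, W, G, R, Z, S, M, J, E, T, F, D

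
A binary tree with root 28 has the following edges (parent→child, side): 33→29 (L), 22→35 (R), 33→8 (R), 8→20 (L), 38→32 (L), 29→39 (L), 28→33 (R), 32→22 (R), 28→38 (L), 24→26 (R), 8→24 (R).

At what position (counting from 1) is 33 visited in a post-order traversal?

Post-order visits the left subtree, then the right subtree, then the node.
At 28: go left to 38.
  At 38: go left to 32.
    At 32: no left child.
    At 32: go right to 22.
      At 22: no left child.
      At 22: go right to 35.
        35 is a leaf — visit 35.
      Visit 22.
    Visit 32.
  At 38: no right child.
  Visit 38.
At 28: go right to 33.
  At 33: go left to 29.
    At 29: go left to 39.
      39 is a leaf — visit 39.
    At 29: no right child.
    Visit 29.
  At 33: go right to 8.
    At 8: go left to 20.
      20 is a leaf — visit 20.
    At 8: go right to 24.
      At 24: no left child.
      At 24: go right to 26.
        26 is a leaf — visit 26.
      Visit 24.
    Visit 8.
  Visit 33.
Visit 28.
Full post-order sequence: 35, 22, 32, 38, 39, 29, 20, 26, 24, 8, 33, 28.

11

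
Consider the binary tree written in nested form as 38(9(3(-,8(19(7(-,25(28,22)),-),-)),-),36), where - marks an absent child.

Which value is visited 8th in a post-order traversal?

Post-order visits the left subtree, then the right subtree, then the node.
At 38: go left to 9.
  At 9: go left to 3.
    At 3: no left child.
    At 3: go right to 8.
      At 8: go left to 19.
        At 19: go left to 7.
          At 7: no left child.
          At 7: go right to 25.
            At 25: go left to 28.
              28 is a leaf — visit 28.
            At 25: go right to 22.
              22 is a leaf — visit 22.
            Visit 25.
          Visit 7.
        At 19: no right child.
        Visit 19.
      At 8: no right child.
      Visit 8.
    Visit 3.
  At 9: no right child.
  Visit 9.
At 38: go right to 36.
  36 is a leaf — visit 36.
Visit 38.
Full post-order sequence: 28, 22, 25, 7, 19, 8, 3, 9, 36, 38.

9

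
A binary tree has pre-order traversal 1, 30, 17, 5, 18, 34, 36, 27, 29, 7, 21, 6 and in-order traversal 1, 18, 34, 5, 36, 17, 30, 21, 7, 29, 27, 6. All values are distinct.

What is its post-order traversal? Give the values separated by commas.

The first element of pre-order is the root; it splits in-order into left and right subtrees.
Root 1: left subtree has 0 nodes { }, right has 11 {18, 34, 5, 36, 17, 30, 21, 7, 29, 27, 6}.
  Root 30: left subtree has 5 nodes {18, 34, 5, 36, 17}, right has 5 {21, 7, 29, 27, 6}.
    Root 17: left subtree has 4 nodes {18, 34, 5, 36}, right has 0 { }.
      Root 5: left subtree has 2 nodes {18, 34}, right has 1 {36}.
        Root 18: left subtree has 0 nodes { }, right has 1 {34}.
    Root 27: left subtree has 3 nodes {21, 7, 29}, right has 1 {6}.
      Root 29: left subtree has 2 nodes {21, 7}, right has 0 { }.
        Root 7: left subtree has 1 node {21}, right has 0 { }.

34, 18, 36, 5, 17, 21, 7, 29, 6, 27, 30, 1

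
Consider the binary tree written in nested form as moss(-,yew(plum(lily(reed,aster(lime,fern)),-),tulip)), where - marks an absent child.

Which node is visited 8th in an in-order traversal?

In-order visits the left subtree, then the node, then the right subtree.
At moss: no left child.
Visit moss.
At moss: go right to yew.
  At yew: go left to plum.
    At plum: go left to lily.
      At lily: go left to reed.
        reed is a leaf — visit reed.
      Visit lily.
      At lily: go right to aster.
        At aster: go left to lime.
          lime is a leaf — visit lime.
        Visit aster.
        At aster: go right to fern.
          fern is a leaf — visit fern.
    Visit plum.
    At plum: no right child.
  Visit yew.
  At yew: go right to tulip.
    tulip is a leaf — visit tulip.
Full in-order sequence: moss, reed, lily, lime, aster, fern, plum, yew, tulip.

yew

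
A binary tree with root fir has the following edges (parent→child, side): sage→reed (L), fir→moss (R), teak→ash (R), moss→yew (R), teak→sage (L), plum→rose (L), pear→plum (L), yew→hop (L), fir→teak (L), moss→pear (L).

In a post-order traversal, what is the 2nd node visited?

Post-order visits the left subtree, then the right subtree, then the node.
At fir: go left to teak.
  At teak: go left to sage.
    At sage: go left to reed.
      reed is a leaf — visit reed.
    At sage: no right child.
    Visit sage.
  At teak: go right to ash.
    ash is a leaf — visit ash.
  Visit teak.
At fir: go right to moss.
  At moss: go left to pear.
    At pear: go left to plum.
      At plum: go left to rose.
        rose is a leaf — visit rose.
      At plum: no right child.
      Visit plum.
    At pear: no right child.
    Visit pear.
  At moss: go right to yew.
    At yew: go left to hop.
      hop is a leaf — visit hop.
    At yew: no right child.
    Visit yew.
  Visit moss.
Visit fir.
Full post-order sequence: reed, sage, ash, teak, rose, plum, pear, hop, yew, moss, fir.

sage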